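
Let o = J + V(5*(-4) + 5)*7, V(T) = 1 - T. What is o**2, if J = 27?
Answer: 19321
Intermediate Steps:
o = 139 (o = 27 + (1 - (5*(-4) + 5))*7 = 27 + (1 - (-20 + 5))*7 = 27 + (1 - 1*(-15))*7 = 27 + (1 + 15)*7 = 27 + 16*7 = 27 + 112 = 139)
o**2 = 139**2 = 19321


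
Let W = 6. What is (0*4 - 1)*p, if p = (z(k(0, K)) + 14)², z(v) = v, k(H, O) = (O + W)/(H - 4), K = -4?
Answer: -729/4 ≈ -182.25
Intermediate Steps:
k(H, O) = (6 + O)/(-4 + H) (k(H, O) = (O + 6)/(H - 4) = (6 + O)/(-4 + H))
p = 729/4 (p = ((6 - 4)/(-4 + 0) + 14)² = (2/(-4) + 14)² = (-¼*2 + 14)² = (-½ + 14)² = (27/2)² = 729/4 ≈ 182.25)
(0*4 - 1)*p = (0*4 - 1)*(729/4) = (0 - 1)*(729/4) = -1*729/4 = -729/4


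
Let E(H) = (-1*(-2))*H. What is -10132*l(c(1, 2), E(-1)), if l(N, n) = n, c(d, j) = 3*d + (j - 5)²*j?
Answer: 20264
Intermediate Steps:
E(H) = 2*H
c(d, j) = 3*d + j*(-5 + j)² (c(d, j) = 3*d + (-5 + j)²*j = 3*d + j*(-5 + j)²)
-10132*l(c(1, 2), E(-1)) = -20264*(-1) = -10132*(-2) = 20264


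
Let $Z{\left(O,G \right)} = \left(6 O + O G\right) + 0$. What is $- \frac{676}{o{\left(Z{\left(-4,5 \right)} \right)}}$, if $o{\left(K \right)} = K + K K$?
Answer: $- \frac{169}{473} \approx -0.35729$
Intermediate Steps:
$Z{\left(O,G \right)} = 6 O + G O$ ($Z{\left(O,G \right)} = \left(6 O + G O\right) + 0 = 6 O + G O$)
$o{\left(K \right)} = K + K^{2}$
$- \frac{676}{o{\left(Z{\left(-4,5 \right)} \right)}} = - \frac{676}{- 4 \left(6 + 5\right) \left(1 - 4 \left(6 + 5\right)\right)} = - \frac{676}{\left(-4\right) 11 \left(1 - 44\right)} = - \frac{676}{\left(-44\right) \left(1 - 44\right)} = - \frac{676}{\left(-44\right) \left(-43\right)} = - \frac{676}{1892} = \left(-676\right) \frac{1}{1892} = - \frac{169}{473}$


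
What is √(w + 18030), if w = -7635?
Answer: 3*√1155 ≈ 101.96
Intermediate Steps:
√(w + 18030) = √(-7635 + 18030) = √10395 = 3*√1155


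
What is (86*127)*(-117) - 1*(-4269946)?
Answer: 2992072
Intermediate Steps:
(86*127)*(-117) - 1*(-4269946) = 10922*(-117) + 4269946 = -1277874 + 4269946 = 2992072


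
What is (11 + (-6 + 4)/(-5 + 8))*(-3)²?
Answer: 93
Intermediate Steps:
(11 + (-6 + 4)/(-5 + 8))*(-3)² = (11 - 2/3)*9 = (11 - 2*⅓)*9 = (11 - ⅔)*9 = (31/3)*9 = 93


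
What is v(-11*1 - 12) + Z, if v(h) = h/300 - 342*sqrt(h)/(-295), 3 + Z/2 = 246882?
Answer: 148127377/300 + 342*I*sqrt(23)/295 ≈ 4.9376e+5 + 5.5599*I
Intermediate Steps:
Z = 493758 (Z = -6 + 2*246882 = -6 + 493764 = 493758)
v(h) = h/300 + 342*sqrt(h)/295 (v(h) = h*(1/300) - 342*sqrt(h)*(-1/295) = h/300 + 342*sqrt(h)/295)
v(-11*1 - 12) + Z = ((-11*1 - 12)/300 + 342*sqrt(-11*1 - 12)/295) + 493758 = ((-11 - 12)/300 + 342*sqrt(-11 - 12)/295) + 493758 = ((1/300)*(-23) + 342*sqrt(-23)/295) + 493758 = (-23/300 + 342*(I*sqrt(23))/295) + 493758 = (-23/300 + 342*I*sqrt(23)/295) + 493758 = 148127377/300 + 342*I*sqrt(23)/295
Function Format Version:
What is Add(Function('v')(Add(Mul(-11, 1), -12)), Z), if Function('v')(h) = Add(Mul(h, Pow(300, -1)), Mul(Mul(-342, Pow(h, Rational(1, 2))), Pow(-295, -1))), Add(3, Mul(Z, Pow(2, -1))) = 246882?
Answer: Add(Rational(148127377, 300), Mul(Rational(342, 295), I, Pow(23, Rational(1, 2)))) ≈ Add(4.9376e+5, Mul(5.5599, I))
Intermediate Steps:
Z = 493758 (Z = Add(-6, Mul(2, 246882)) = Add(-6, 493764) = 493758)
Function('v')(h) = Add(Mul(Rational(1, 300), h), Mul(Rational(342, 295), Pow(h, Rational(1, 2)))) (Function('v')(h) = Add(Mul(h, Rational(1, 300)), Mul(Mul(-342, Pow(h, Rational(1, 2))), Rational(-1, 295))) = Add(Mul(Rational(1, 300), h), Mul(Rational(342, 295), Pow(h, Rational(1, 2)))))
Add(Function('v')(Add(Mul(-11, 1), -12)), Z) = Add(Add(Mul(Rational(1, 300), Add(Mul(-11, 1), -12)), Mul(Rational(342, 295), Pow(Add(Mul(-11, 1), -12), Rational(1, 2)))), 493758) = Add(Add(Mul(Rational(1, 300), Add(-11, -12)), Mul(Rational(342, 295), Pow(Add(-11, -12), Rational(1, 2)))), 493758) = Add(Add(Mul(Rational(1, 300), -23), Mul(Rational(342, 295), Pow(-23, Rational(1, 2)))), 493758) = Add(Add(Rational(-23, 300), Mul(Rational(342, 295), Mul(I, Pow(23, Rational(1, 2))))), 493758) = Add(Add(Rational(-23, 300), Mul(Rational(342, 295), I, Pow(23, Rational(1, 2)))), 493758) = Add(Rational(148127377, 300), Mul(Rational(342, 295), I, Pow(23, Rational(1, 2))))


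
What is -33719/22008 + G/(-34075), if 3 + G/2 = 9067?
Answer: -221133707/107131800 ≈ -2.0641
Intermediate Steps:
G = 18128 (G = -6 + 2*9067 = -6 + 18134 = 18128)
-33719/22008 + G/(-34075) = -33719/22008 + 18128/(-34075) = -33719*1/22008 + 18128*(-1/34075) = -4817/3144 - 18128/34075 = -221133707/107131800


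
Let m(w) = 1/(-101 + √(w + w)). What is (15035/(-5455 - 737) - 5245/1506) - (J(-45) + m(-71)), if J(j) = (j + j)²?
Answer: -130302423922583/16075007856 + I*√142/10343 ≈ -8105.9 + 0.0011521*I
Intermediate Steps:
J(j) = 4*j² (J(j) = (2*j)² = 4*j²)
m(w) = 1/(-101 + √2*√w) (m(w) = 1/(-101 + √(2*w)) = 1/(-101 + √2*√w))
(15035/(-5455 - 737) - 5245/1506) - (J(-45) + m(-71)) = (15035/(-5455 - 737) - 5245/1506) - (4*(-45)² + 1/(-101 + √2*√(-71))) = (15035/(-6192) - 5245*1/1506) - (4*2025 + 1/(-101 + √2*(I*√71))) = (15035*(-1/6192) - 5245/1506) - (8100 + 1/(-101 + I*√142)) = (-15035/6192 - 5245/1506) + (-8100 - 1/(-101 + I*√142)) = -9186625/1554192 + (-8100 - 1/(-101 + I*√142)) = -12598141825/1554192 - 1/(-101 + I*√142)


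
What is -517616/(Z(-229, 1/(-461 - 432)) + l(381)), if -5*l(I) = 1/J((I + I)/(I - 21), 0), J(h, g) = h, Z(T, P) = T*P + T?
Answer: 3668959261/1622047 ≈ 2261.9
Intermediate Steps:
Z(T, P) = T + P*T (Z(T, P) = P*T + T = T + P*T)
l(I) = -(-21 + I)/(10*I) (l(I) = -(I - 21)/(I + I)/5 = -(-21 + I)/(2*I)/5 = -(-21 + I)/(10*I))
-517616/(Z(-229, 1/(-461 - 432)) + l(381)) = -517616/(-229*(1 + 1/(-461 - 432)) + (1/10)*(21 - 1*381)/381) = -517616/(-229*(1 + 1/(-893)) + (1/10)*(1/381)*(21 - 381)) = -517616/(-229*(1 - 1/893) + (1/10)*(1/381)*(-360)) = -517616/(-229*892/893 - 12/127) = -517616/(-204268/893 - 12/127) = -517616/(-25952752/113411) = -517616*(-113411/25952752) = 3668959261/1622047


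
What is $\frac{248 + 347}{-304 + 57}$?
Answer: $- \frac{595}{247} \approx -2.4089$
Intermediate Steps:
$\frac{248 + 347}{-304 + 57} = \frac{595}{-247} = 595 \left(- \frac{1}{247}\right) = - \frac{595}{247}$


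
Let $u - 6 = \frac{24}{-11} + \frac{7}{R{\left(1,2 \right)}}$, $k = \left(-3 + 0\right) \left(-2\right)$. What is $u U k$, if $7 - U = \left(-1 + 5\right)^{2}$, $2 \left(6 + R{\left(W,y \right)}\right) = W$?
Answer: $- \frac{1512}{11} \approx -137.45$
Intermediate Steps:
$R{\left(W,y \right)} = -6 + \frac{W}{2}$
$U = -9$ ($U = 7 - \left(-1 + 5\right)^{2} = 7 - 4^{2} = 7 - 16 = -9$)
$k = 6$ ($k = \left(-3\right) \left(-2\right) = 6$)
$u = \frac{28}{11}$ ($u = 6 + \left(\frac{24}{-11} + \frac{7}{-6 + \frac{1}{2} \cdot 1}\right) = 6 + \left(24 \left(- \frac{1}{11}\right) + \frac{7}{-6 + \frac{1}{2}}\right) = 6 - \left(\frac{24}{11} - \frac{7}{- \frac{11}{2}}\right) = 6 + \left(- \frac{24}{11} + 7 \left(- \frac{2}{11}\right)\right) = 6 - \frac{38}{11} = \frac{28}{11} \approx 2.5455$)
$u U k = \frac{28}{11} \left(-9\right) 6 = \left(- \frac{252}{11}\right) 6 = - \frac{1512}{11}$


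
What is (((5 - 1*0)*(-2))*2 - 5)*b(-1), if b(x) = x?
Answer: 25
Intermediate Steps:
(((5 - 1*0)*(-2))*2 - 5)*b(-1) = (((5 - 1*0)*(-2))*2 - 5)*(-1) = (((5 + 0)*(-2))*2 - 5)*(-1) = ((5*(-2))*2 - 5)*(-1) = (-10*2 - 5)*(-1) = (-20 - 5)*(-1) = -25*(-1) = 25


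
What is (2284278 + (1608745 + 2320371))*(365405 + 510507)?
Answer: 5442386365328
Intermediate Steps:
(2284278 + (1608745 + 2320371))*(365405 + 510507) = (2284278 + 3929116)*875912 = 6213394*875912 = 5442386365328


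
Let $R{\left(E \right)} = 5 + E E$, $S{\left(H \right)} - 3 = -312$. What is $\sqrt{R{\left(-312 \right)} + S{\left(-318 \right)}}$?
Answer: $4 \sqrt{6065} \approx 311.51$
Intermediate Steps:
$S{\left(H \right)} = -309$ ($S{\left(H \right)} = 3 - 312 = -309$)
$R{\left(E \right)} = 5 + E^{2}$
$\sqrt{R{\left(-312 \right)} + S{\left(-318 \right)}} = \sqrt{\left(5 + \left(-312\right)^{2}\right) - 309} = \sqrt{\left(5 + 97344\right) - 309} = \sqrt{97349 - 309} = \sqrt{97040} = 4 \sqrt{6065}$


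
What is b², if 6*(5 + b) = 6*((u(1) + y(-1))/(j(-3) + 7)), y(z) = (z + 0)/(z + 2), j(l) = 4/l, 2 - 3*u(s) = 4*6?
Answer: 12100/289 ≈ 41.869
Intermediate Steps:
u(s) = -22/3 (u(s) = ⅔ - 4*6/3 = ⅔ - ⅓*24 = ⅔ - 8 = -22/3)
y(z) = z/(2 + z)
b = -110/17 (b = -5 + (6*((-22/3 - 1/(2 - 1))/(4/(-3) + 7)))/6 = -5 + (6*((-22/3 - 1/1)/(4*(-⅓) + 7)))/6 = -5 + (6*((-22/3 - 1*1)/(-4/3 + 7)))/6 = -5 + (6*((-22/3 - 1)/(17/3)))/6 = -5 + (6*(-25/3*3/17))/6 = -5 + (6*(-25/17))/6 = -5 + (⅙)*(-150/17) = -5 - 25/17 = -110/17 ≈ -6.4706)
b² = (-110/17)² = 12100/289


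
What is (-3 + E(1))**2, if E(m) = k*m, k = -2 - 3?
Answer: 64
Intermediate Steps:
k = -5
E(m) = -5*m
(-3 + E(1))**2 = (-3 - 5*1)**2 = (-3 - 5)**2 = (-8)**2 = 64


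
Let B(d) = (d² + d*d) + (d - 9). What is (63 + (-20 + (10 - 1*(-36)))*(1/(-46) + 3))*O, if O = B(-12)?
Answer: 862410/23 ≈ 37496.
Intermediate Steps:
B(d) = -9 + d + 2*d² (B(d) = (d² + d²) + (-9 + d) = 2*d² + (-9 + d) = -9 + d + 2*d²)
O = 267 (O = -9 - 12 + 2*(-12)² = -9 - 12 + 2*144 = -9 - 12 + 288 = 267)
(63 + (-20 + (10 - 1*(-36)))*(1/(-46) + 3))*O = (63 + (-20 + (10 - 1*(-36)))*(1/(-46) + 3))*267 = (63 + (-20 + (10 + 36))*(-1/46 + 3))*267 = (63 + (-20 + 46)*(137/46))*267 = (63 + 26*(137/46))*267 = (63 + 1781/23)*267 = (3230/23)*267 = 862410/23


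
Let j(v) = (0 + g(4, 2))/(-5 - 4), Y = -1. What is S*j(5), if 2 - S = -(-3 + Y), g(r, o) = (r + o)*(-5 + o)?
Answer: -4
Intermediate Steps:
g(r, o) = (-5 + o)*(o + r) (g(r, o) = (o + r)*(-5 + o) = (-5 + o)*(o + r))
j(v) = 2 (j(v) = (0 + (2² - 5*2 - 5*4 + 2*4))/(-5 - 4) = (0 + (4 - 10 - 20 + 8))/(-9) = (0 - 18)*(-⅑) = -18*(-⅑) = 2)
S = -2 (S = 2 - (-1)*(-3 - 1) = 2 - (-1)*(-4) = 2 - 1*4 = 2 - 4 = -2)
S*j(5) = -2*2 = -4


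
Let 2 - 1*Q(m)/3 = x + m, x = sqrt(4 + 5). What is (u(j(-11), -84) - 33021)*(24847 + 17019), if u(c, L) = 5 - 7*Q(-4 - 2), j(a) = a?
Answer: -1386643786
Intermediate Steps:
x = 3 (x = sqrt(9) = 3)
Q(m) = -3 - 3*m (Q(m) = 6 - 3*(3 + m) = 6 + (-9 - 3*m) = -3 - 3*m)
u(c, L) = -100 (u(c, L) = 5 - 7*(-3 - 3*(-4 - 2)) = 5 - 7*(-3 - 3*(-6)) = 5 - 7*(-3 + 18) = 5 - 7*15 = 5 - 105 = -100)
(u(j(-11), -84) - 33021)*(24847 + 17019) = (-100 - 33021)*(24847 + 17019) = -33121*41866 = -1386643786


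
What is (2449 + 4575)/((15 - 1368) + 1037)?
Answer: -1756/79 ≈ -22.228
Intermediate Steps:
(2449 + 4575)/((15 - 1368) + 1037) = 7024/(-1353 + 1037) = 7024/(-316) = 7024*(-1/316) = -1756/79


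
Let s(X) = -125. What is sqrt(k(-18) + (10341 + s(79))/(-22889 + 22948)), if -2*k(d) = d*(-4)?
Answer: 34*sqrt(413)/59 ≈ 11.711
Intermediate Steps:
k(d) = 2*d (k(d) = -d*(-4)/2 = -(-2)*d = 2*d)
sqrt(k(-18) + (10341 + s(79))/(-22889 + 22948)) = sqrt(2*(-18) + (10341 - 125)/(-22889 + 22948)) = sqrt(-36 + 10216/59) = sqrt(8092/59) = 34*sqrt(413)/59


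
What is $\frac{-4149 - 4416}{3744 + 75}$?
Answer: $- \frac{2855}{1273} \approx -2.2427$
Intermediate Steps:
$\frac{-4149 - 4416}{3744 + 75} = - \frac{8565}{3819} = \left(-8565\right) \frac{1}{3819} = - \frac{2855}{1273}$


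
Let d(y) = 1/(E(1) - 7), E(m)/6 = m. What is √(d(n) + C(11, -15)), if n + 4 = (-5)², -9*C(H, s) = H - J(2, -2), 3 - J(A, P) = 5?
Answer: I*√22/3 ≈ 1.5635*I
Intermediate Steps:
J(A, P) = -2 (J(A, P) = 3 - 1*5 = 3 - 5 = -2)
E(m) = 6*m
C(H, s) = -2/9 - H/9 (C(H, s) = -(H - 1*(-2))/9 = -(H + 2)/9 = -(2 + H)/9 = -2/9 - H/9)
n = 21 (n = -4 + (-5)² = -4 + 25 = 21)
d(y) = -1 (d(y) = 1/(6*1 - 7) = 1/(6 - 7) = 1/(-1) = -1)
√(d(n) + C(11, -15)) = √(-1 + (-2/9 - ⅑*11)) = √(-1 + (-2/9 - 11/9)) = √(-1 - 13/9) = √(-22/9) = I*√22/3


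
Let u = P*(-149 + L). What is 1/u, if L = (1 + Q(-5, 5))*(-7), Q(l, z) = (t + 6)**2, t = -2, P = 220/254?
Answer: -127/29480 ≈ -0.0043080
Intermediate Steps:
P = 110/127 (P = 220*(1/254) = 110/127 ≈ 0.86614)
Q(l, z) = 16 (Q(l, z) = (-2 + 6)**2 = 4**2 = 16)
L = -119 (L = (1 + 16)*(-7) = 17*(-7) = -119)
u = -29480/127 (u = 110*(-149 - 119)/127 = (110/127)*(-268) = -29480/127 ≈ -232.13)
1/u = 1/(-29480/127) = -127/29480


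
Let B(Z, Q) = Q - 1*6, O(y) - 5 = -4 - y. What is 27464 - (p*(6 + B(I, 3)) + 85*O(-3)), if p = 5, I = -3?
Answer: 27109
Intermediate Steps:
O(y) = 1 - y (O(y) = 5 + (-4 - y) = 1 - y)
B(Z, Q) = -6 + Q (B(Z, Q) = Q - 6 = -6 + Q)
27464 - (p*(6 + B(I, 3)) + 85*O(-3)) = 27464 - (5*(6 + (-6 + 3)) + 85*(1 - 1*(-3))) = 27464 - (5*(6 - 3) + 85*(1 + 3)) = 27464 - (5*3 + 85*4) = 27464 - (15 + 340) = 27464 - 1*355 = 27464 - 355 = 27109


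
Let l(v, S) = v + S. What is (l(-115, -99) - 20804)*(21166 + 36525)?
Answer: -1212549438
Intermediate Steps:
l(v, S) = S + v
(l(-115, -99) - 20804)*(21166 + 36525) = ((-99 - 115) - 20804)*(21166 + 36525) = (-214 - 20804)*57691 = -21018*57691 = -1212549438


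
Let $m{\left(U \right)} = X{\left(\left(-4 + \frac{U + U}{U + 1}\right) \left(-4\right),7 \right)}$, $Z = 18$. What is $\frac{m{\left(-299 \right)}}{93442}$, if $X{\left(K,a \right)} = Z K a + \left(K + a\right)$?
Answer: $\frac{151919}{13922858} \approx 0.010911$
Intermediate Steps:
$X{\left(K,a \right)} = K + a + 18 K a$ ($X{\left(K,a \right)} = 18 K a + \left(K + a\right) = K + a + 18 K a$)
$m{\left(U \right)} = 2039 - \frac{1016 U}{1 + U}$ ($m{\left(U \right)} = \left(-4 + \frac{U + U}{U + 1}\right) \left(-4\right) + 7 + 18 \left(-4 + \frac{U + U}{U + 1}\right) \left(-4\right) 7 = \left(-4 + \frac{2 U}{1 + U}\right) \left(-4\right) + 7 + 18 \left(-4 + \frac{2 U}{1 + U}\right) \left(-4\right) 7 = \left(16 - \frac{8 U}{1 + U}\right) + 7 + 18 \left(16 - \frac{8 U}{1 + U}\right) 7 = \left(16 - \frac{8 U}{1 + U}\right) + 7 - \left(-2016 + \frac{1008 U}{1 + U}\right) = 2039 - \frac{1016 U}{1 + U}$)
$\frac{m{\left(-299 \right)}}{93442} = \frac{\frac{1}{1 - 299} \left(2039 + 1023 \left(-299\right)\right)}{93442} = \frac{2039 - 305877}{-298} \cdot \frac{1}{93442} = \left(- \frac{1}{298}\right) \left(-303838\right) \frac{1}{93442} = \frac{151919}{149} \cdot \frac{1}{93442} = \frac{151919}{13922858}$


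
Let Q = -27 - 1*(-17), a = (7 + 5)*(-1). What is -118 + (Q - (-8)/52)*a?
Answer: 2/13 ≈ 0.15385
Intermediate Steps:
a = -12 (a = 12*(-1) = -12)
Q = -10 (Q = -27 + 17 = -10)
-118 + (Q - (-8)/52)*a = -118 + (-10 - (-8)/52)*(-12) = -118 + (-10 - 1*(-2/13))*(-12) = -118 + (-10 + 2/13)*(-12) = -118 - 128/13*(-12) = -118 + 1536/13 = 2/13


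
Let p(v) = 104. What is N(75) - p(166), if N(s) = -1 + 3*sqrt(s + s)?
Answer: -105 + 15*sqrt(6) ≈ -68.258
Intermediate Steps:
N(s) = -1 + 3*sqrt(2)*sqrt(s) (N(s) = -1 + 3*sqrt(2*s) = -1 + 3*(sqrt(2)*sqrt(s)) = -1 + 3*sqrt(2)*sqrt(s))
N(75) - p(166) = (-1 + 3*sqrt(2)*sqrt(75)) - 1*104 = (-1 + 3*sqrt(2)*(5*sqrt(3))) - 104 = (-1 + 15*sqrt(6)) - 104 = -105 + 15*sqrt(6)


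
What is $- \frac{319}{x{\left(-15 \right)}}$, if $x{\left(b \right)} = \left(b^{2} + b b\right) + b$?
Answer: $- \frac{11}{15} \approx -0.73333$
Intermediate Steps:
$x{\left(b \right)} = b + 2 b^{2}$ ($x{\left(b \right)} = \left(b^{2} + b^{2}\right) + b = 2 b^{2} + b = b + 2 b^{2}$)
$- \frac{319}{x{\left(-15 \right)}} = - \frac{319}{\left(-15\right) \left(1 + 2 \left(-15\right)\right)} = - \frac{319}{\left(-15\right) \left(1 - 30\right)} = - \frac{319}{\left(-15\right) \left(-29\right)} = - \frac{319}{435} = \left(-319\right) \frac{1}{435} = - \frac{11}{15}$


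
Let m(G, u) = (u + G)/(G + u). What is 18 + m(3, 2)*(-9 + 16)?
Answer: 25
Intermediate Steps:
m(G, u) = 1 (m(G, u) = (G + u)/(G + u) = 1)
18 + m(3, 2)*(-9 + 16) = 18 + 1*(-9 + 16) = 18 + 1*7 = 18 + 7 = 25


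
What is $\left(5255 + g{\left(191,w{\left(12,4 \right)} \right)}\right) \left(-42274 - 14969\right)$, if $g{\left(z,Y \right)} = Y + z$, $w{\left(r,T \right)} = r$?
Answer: $-312432294$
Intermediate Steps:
$\left(5255 + g{\left(191,w{\left(12,4 \right)} \right)}\right) \left(-42274 - 14969\right) = \left(5255 + \left(12 + 191\right)\right) \left(-42274 - 14969\right) = \left(5255 + 203\right) \left(-57243\right) = 5458 \left(-57243\right) = -312432294$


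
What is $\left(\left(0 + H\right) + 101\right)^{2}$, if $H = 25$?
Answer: $15876$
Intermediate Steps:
$\left(\left(0 + H\right) + 101\right)^{2} = \left(\left(0 + 25\right) + 101\right)^{2} = \left(25 + 101\right)^{2} = 126^{2} = 15876$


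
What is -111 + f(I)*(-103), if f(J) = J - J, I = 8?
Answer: -111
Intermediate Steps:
f(J) = 0
-111 + f(I)*(-103) = -111 + 0*(-103) = -111 + 0 = -111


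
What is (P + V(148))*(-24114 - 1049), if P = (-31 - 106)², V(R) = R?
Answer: -476008471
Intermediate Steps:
P = 18769 (P = (-137)² = 18769)
(P + V(148))*(-24114 - 1049) = (18769 + 148)*(-24114 - 1049) = 18917*(-25163) = -476008471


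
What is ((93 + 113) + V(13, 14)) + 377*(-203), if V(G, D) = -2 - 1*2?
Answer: -76329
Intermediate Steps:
V(G, D) = -4 (V(G, D) = -2 - 2 = -4)
((93 + 113) + V(13, 14)) + 377*(-203) = ((93 + 113) - 4) + 377*(-203) = (206 - 4) - 76531 = 202 - 76531 = -76329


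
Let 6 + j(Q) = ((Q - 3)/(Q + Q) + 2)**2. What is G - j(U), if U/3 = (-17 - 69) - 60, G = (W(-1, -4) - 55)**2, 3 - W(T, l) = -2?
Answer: 213137223/85264 ≈ 2499.7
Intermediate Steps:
W(T, l) = 5 (W(T, l) = 3 - 1*(-2) = 3 + 2 = 5)
G = 2500 (G = (5 - 55)**2 = (-50)**2 = 2500)
U = -438 (U = 3*((-17 - 69) - 60) = 3*(-86 - 60) = 3*(-146) = -438)
j(Q) = -6 + (2 + (-3 + Q)/(2*Q))**2 (j(Q) = -6 + ((Q - 3)/(Q + Q) + 2)**2 = -6 + ((-3 + Q)/((2*Q)) + 2)**2 = -6 + ((-3 + Q)*(1/(2*Q)) + 2)**2 = -6 + ((-3 + Q)/(2*Q) + 2)**2 = -6 + (2 + (-3 + Q)/(2*Q))**2)
G - j(U) = 2500 - (9 + (-438)**2 - 30*(-438))/(4*(-438)**2) = 2500 - (9 + 191844 + 13140)/(4*191844) = 2500 - 204993/(4*191844) = 2500 - 1*22777/85264 = 2500 - 22777/85264 = 213137223/85264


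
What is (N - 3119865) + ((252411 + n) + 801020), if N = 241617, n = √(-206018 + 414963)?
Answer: -1824817 + √208945 ≈ -1.8244e+6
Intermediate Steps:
n = √208945 ≈ 457.10
(N - 3119865) + ((252411 + n) + 801020) = (241617 - 3119865) + ((252411 + √208945) + 801020) = -2878248 + (1053431 + √208945) = -1824817 + √208945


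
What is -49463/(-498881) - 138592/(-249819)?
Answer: 81497712749/124629952539 ≈ 0.65392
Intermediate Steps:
-49463/(-498881) - 138592/(-249819) = -49463*(-1/498881) - 138592*(-1/249819) = 49463/498881 + 138592/249819 = 81497712749/124629952539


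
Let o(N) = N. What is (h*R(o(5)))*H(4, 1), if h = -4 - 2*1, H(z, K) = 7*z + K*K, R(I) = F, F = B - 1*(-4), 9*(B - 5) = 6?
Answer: -1682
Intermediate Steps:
B = 17/3 (B = 5 + (⅑)*6 = 5 + ⅔ = 17/3 ≈ 5.6667)
F = 29/3 (F = 17/3 - 1*(-4) = 17/3 + 4 = 29/3 ≈ 9.6667)
R(I) = 29/3
H(z, K) = K² + 7*z (H(z, K) = 7*z + K² = K² + 7*z)
h = -6 (h = -4 - 2 = -6)
(h*R(o(5)))*H(4, 1) = (-6*29/3)*(1² + 7*4) = -58*(1 + 28) = -58*29 = -1682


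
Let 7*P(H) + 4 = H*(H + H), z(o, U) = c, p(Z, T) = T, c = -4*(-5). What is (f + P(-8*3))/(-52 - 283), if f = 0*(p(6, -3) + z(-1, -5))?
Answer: -164/335 ≈ -0.48955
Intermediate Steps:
c = 20
z(o, U) = 20
P(H) = -4/7 + 2*H**2/7 (P(H) = -4/7 + (H*(H + H))/7 = -4/7 + (H*(2*H))/7 = -4/7 + (2*H**2)/7 = -4/7 + 2*H**2/7)
f = 0 (f = 0*(-3 + 20) = 0*17 = 0)
(f + P(-8*3))/(-52 - 283) = (0 + (-4/7 + 2*(-8*3)**2/7))/(-52 - 283) = (0 + (-4/7 + (2/7)*(-24)**2))/(-335) = (0 + (-4/7 + (2/7)*576))*(-1/335) = (0 + (-4/7 + 1152/7))*(-1/335) = (0 + 164)*(-1/335) = 164*(-1/335) = -164/335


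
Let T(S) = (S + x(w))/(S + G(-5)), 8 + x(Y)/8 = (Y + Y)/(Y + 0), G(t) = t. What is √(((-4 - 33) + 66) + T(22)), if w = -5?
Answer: √7939/17 ≈ 5.2412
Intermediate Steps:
x(Y) = -48 (x(Y) = -64 + 8*((Y + Y)/(Y + 0)) = -64 + 8*((2*Y)/Y) = -64 + 8*2 = -64 + 16 = -48)
T(S) = (-48 + S)/(-5 + S) (T(S) = (S - 48)/(S - 5) = (-48 + S)/(-5 + S))
√(((-4 - 33) + 66) + T(22)) = √(((-4 - 33) + 66) + (-48 + 22)/(-5 + 22)) = √((-37 + 66) - 26/17) = √(29 + (1/17)*(-26)) = √(29 - 26/17) = √(467/17) = √7939/17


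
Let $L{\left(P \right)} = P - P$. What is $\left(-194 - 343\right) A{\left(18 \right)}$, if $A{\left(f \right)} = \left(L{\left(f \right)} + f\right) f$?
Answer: $-173988$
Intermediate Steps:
$L{\left(P \right)} = 0$
$A{\left(f \right)} = f^{2}$ ($A{\left(f \right)} = \left(0 + f\right) f = f f = f^{2}$)
$\left(-194 - 343\right) A{\left(18 \right)} = \left(-194 - 343\right) 18^{2} = \left(-537\right) 324 = -173988$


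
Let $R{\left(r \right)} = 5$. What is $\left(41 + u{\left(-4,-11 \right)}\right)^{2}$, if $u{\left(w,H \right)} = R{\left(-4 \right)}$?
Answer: $2116$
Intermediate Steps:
$u{\left(w,H \right)} = 5$
$\left(41 + u{\left(-4,-11 \right)}\right)^{2} = \left(41 + 5\right)^{2} = 46^{2} = 2116$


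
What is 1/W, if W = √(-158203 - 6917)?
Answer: -I*√645/10320 ≈ -0.0024609*I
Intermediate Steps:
W = 16*I*√645 (W = √(-165120) = 16*I*√645 ≈ 406.35*I)
1/W = 1/(16*I*√645) = -I*√645/10320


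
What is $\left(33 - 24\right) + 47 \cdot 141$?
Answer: $6636$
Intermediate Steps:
$\left(33 - 24\right) + 47 \cdot 141 = \left(33 - 24\right) + 6627 = 9 + 6627 = 6636$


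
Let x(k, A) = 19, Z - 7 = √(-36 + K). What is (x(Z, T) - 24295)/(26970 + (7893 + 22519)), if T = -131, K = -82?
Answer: -12138/28691 ≈ -0.42306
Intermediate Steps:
Z = 7 + I*√118 (Z = 7 + √(-36 - 82) = 7 + √(-118) = 7 + I*√118 ≈ 7.0 + 10.863*I)
(x(Z, T) - 24295)/(26970 + (7893 + 22519)) = (19 - 24295)/(26970 + (7893 + 22519)) = -24276/(26970 + 30412) = -24276/57382 = -24276*1/57382 = -12138/28691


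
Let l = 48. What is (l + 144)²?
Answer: 36864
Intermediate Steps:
(l + 144)² = (48 + 144)² = 192² = 36864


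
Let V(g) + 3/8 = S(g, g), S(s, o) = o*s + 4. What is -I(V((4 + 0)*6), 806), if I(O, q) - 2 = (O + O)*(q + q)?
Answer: -1868713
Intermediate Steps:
S(s, o) = 4 + o*s
V(g) = 29/8 + g**2 (V(g) = -3/8 + (4 + g*g) = -3/8 + (4 + g**2) = 29/8 + g**2)
I(O, q) = 2 + 4*O*q (I(O, q) = 2 + (O + O)*(q + q) = 2 + (2*O)*(2*q) = 2 + 4*O*q)
-I(V((4 + 0)*6), 806) = -(2 + 4*(29/8 + ((4 + 0)*6)**2)*806) = -(2 + 4*(29/8 + (4*6)**2)*806) = -(2 + 4*(29/8 + 24**2)*806) = -(2 + 4*(29/8 + 576)*806) = -(2 + 4*(4637/8)*806) = -(2 + 1868711) = -1*1868713 = -1868713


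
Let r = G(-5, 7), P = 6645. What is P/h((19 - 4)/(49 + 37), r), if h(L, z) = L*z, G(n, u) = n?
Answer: -38098/5 ≈ -7619.6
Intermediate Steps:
r = -5
P/h((19 - 4)/(49 + 37), r) = 6645/((((19 - 4)/(49 + 37))*(-5))) = 6645/(((15/86)*(-5))) = 6645/(-75/86) = 6645*(-86/75) = -38098/5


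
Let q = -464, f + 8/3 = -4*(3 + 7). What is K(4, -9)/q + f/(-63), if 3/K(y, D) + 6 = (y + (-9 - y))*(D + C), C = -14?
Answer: 3979075/5875632 ≈ 0.67722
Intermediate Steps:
f = -128/3 (f = -8/3 - 4*(3 + 7) = -8/3 - 4*10 = -8/3 - 40 = -128/3 ≈ -42.667)
K(y, D) = 3/(120 - 9*D) (K(y, D) = 3/(-6 + (y + (-9 - y))*(D - 14)) = 3/(-6 - 9*(-14 + D)) = 3/(-6 + (126 - 9*D)) = 3/(120 - 9*D))
K(4, -9)/q + f/(-63) = -1/(-40 + 3*(-9))/(-464) - 128/3/(-63) = -1/(-40 - 27)*(-1/464) - 128/3*(-1/63) = -1/(-67)*(-1/464) + 128/189 = -1*(-1/67)*(-1/464) + 128/189 = (1/67)*(-1/464) + 128/189 = -1/31088 + 128/189 = 3979075/5875632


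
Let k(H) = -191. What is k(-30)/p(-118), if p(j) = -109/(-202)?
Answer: -38582/109 ≈ -353.96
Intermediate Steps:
p(j) = 109/202 (p(j) = -109*(-1/202) = 109/202)
k(-30)/p(-118) = -191/109/202 = -191*202/109 = -38582/109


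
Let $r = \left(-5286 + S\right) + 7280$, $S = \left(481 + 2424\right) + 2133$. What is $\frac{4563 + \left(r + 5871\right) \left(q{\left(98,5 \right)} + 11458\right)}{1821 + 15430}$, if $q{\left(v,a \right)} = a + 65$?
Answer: $\frac{148750347}{17251} \approx 8622.7$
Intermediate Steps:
$S = 5038$ ($S = 2905 + 2133 = 5038$)
$q{\left(v,a \right)} = 65 + a$
$r = 7032$ ($r = \left(-5286 + 5038\right) + 7280 = -248 + 7280 = 7032$)
$\frac{4563 + \left(r + 5871\right) \left(q{\left(98,5 \right)} + 11458\right)}{1821 + 15430} = \frac{4563 + \left(7032 + 5871\right) \left(\left(65 + 5\right) + 11458\right)}{1821 + 15430} = \frac{4563 + 12903 \left(70 + 11458\right)}{17251} = \left(4563 + 12903 \cdot 11528\right) \frac{1}{17251} = \left(4563 + 148745784\right) \frac{1}{17251} = 148750347 \cdot \frac{1}{17251} = \frac{148750347}{17251}$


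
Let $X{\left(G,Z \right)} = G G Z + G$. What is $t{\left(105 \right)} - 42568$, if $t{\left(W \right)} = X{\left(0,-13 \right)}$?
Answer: $-42568$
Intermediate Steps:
$X{\left(G,Z \right)} = G + Z G^{2}$ ($X{\left(G,Z \right)} = G^{2} Z + G = Z G^{2} + G = G + Z G^{2}$)
$t{\left(W \right)} = 0$ ($t{\left(W \right)} = 0 \left(1 + 0 \left(-13\right)\right) = 0 \left(1 + 0\right) = 0 \cdot 1 = 0$)
$t{\left(105 \right)} - 42568 = 0 - 42568 = -42568$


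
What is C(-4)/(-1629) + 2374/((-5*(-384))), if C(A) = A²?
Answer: 639421/521280 ≈ 1.2266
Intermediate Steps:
C(-4)/(-1629) + 2374/((-5*(-384))) = (-4)²/(-1629) + 2374/((-5*(-384))) = 16*(-1/1629) + 2374/1920 = -16/1629 + 2374*(1/1920) = -16/1629 + 1187/960 = 639421/521280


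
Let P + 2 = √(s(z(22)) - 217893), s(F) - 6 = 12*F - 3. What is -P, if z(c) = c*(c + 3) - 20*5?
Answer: 2 - 3*I*√23610 ≈ 2.0 - 460.97*I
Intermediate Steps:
z(c) = -100 + c*(3 + c) (z(c) = c*(3 + c) - 5*20 = c*(3 + c) - 100 = -100 + c*(3 + c))
s(F) = 3 + 12*F (s(F) = 6 + (12*F - 3) = 6 + (-3 + 12*F) = 3 + 12*F)
P = -2 + 3*I*√23610 (P = -2 + √((3 + 12*(-100 + 22² + 3*22)) - 217893) = -2 + √((3 + 12*(-100 + 484 + 66)) - 217893) = -2 + √((3 + 12*450) - 217893) = -2 + √((3 + 5400) - 217893) = -2 + √(5403 - 217893) = -2 + √(-212490) = -2 + 3*I*√23610 ≈ -2.0 + 460.97*I)
-P = -(-2 + 3*I*√23610) = 2 - 3*I*√23610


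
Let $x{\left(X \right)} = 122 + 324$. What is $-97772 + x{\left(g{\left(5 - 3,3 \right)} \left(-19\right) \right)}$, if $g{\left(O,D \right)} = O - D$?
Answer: $-97326$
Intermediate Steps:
$x{\left(X \right)} = 446$
$-97772 + x{\left(g{\left(5 - 3,3 \right)} \left(-19\right) \right)} = -97772 + 446 = -97326$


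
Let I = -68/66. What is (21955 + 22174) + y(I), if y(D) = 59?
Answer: 44188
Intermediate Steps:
I = -34/33 (I = -68*1/66 = -34/33 ≈ -1.0303)
(21955 + 22174) + y(I) = (21955 + 22174) + 59 = 44129 + 59 = 44188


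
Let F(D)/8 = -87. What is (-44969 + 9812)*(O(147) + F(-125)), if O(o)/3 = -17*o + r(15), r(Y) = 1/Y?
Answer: 1440171348/5 ≈ 2.8803e+8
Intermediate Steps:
F(D) = -696 (F(D) = 8*(-87) = -696)
O(o) = 1/5 - 51*o (O(o) = 3*(-17*o + 1/15) = 3*(1/15 - 17*o) = 1/5 - 51*o)
(-44969 + 9812)*(O(147) + F(-125)) = (-44969 + 9812)*((1/5 - 51*147) - 696) = -35157*((1/5 - 7497) - 696) = -35157*(-37484/5 - 696) = -35157*(-40964/5) = 1440171348/5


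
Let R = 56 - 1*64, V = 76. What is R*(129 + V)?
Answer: -1640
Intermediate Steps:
R = -8 (R = 56 - 64 = -8)
R*(129 + V) = -8*(129 + 76) = -8*205 = -1640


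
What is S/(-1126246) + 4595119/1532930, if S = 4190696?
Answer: -624404613003/863228140390 ≈ -0.72334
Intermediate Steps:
S/(-1126246) + 4595119/1532930 = 4190696/(-1126246) + 4595119/1532930 = 4190696*(-1/1126246) + 4595119*(1/1532930) = -2095348/563123 + 4595119/1532930 = -624404613003/863228140390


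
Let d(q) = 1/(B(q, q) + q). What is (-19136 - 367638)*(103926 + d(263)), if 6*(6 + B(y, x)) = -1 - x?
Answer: -8561721702986/213 ≈ -4.0196e+10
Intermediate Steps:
B(y, x) = -37/6 - x/6 (B(y, x) = -6 + (-1 - x)/6 = -6 + (-⅙ - x/6) = -37/6 - x/6)
d(q) = 1/(-37/6 + 5*q/6) (d(q) = 1/((-37/6 - q/6) + q) = 1/(-37/6 + 5*q/6))
(-19136 - 367638)*(103926 + d(263)) = (-19136 - 367638)*(103926 + 6/(-37 + 5*263)) = -386774*(103926 + 6/(-37 + 1315)) = -386774*(103926 + 6/1278) = -386774*(103926 + 6*(1/1278)) = -386774*(103926 + 1/213) = -386774*22136239/213 = -8561721702986/213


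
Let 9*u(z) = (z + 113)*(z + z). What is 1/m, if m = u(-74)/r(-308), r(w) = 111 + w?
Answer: 591/1924 ≈ 0.30717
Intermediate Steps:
u(z) = 2*z*(113 + z)/9 (u(z) = ((z + 113)*(z + z))/9 = ((113 + z)*(2*z))/9 = (2*z*(113 + z))/9 = 2*z*(113 + z)/9)
m = 1924/591 (m = ((2/9)*(-74)*(113 - 74))/(111 - 308) = ((2/9)*(-74)*39)/(-197) = -1924/3*(-1/197) = 1924/591 ≈ 3.2555)
1/m = 1/(1924/591) = 591/1924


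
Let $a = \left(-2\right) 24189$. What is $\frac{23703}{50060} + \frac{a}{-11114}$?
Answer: $\frac{1342618911}{278183420} \approx 4.8264$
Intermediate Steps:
$a = -48378$
$\frac{23703}{50060} + \frac{a}{-11114} = \frac{23703}{50060} - \frac{48378}{-11114} = 23703 \cdot \frac{1}{50060} - - \frac{24189}{5557} = \frac{23703}{50060} + \frac{24189}{5557} = \frac{1342618911}{278183420}$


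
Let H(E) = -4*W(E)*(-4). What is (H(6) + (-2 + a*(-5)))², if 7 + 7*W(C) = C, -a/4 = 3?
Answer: 152100/49 ≈ 3104.1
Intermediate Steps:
a = -12 (a = -4*3 = -12)
W(C) = -1 + C/7
H(E) = -16 + 16*E/7 (H(E) = -4*(-1 + E/7)*(-4) = (4 - 4*E/7)*(-4) = -16 + 16*E/7)
(H(6) + (-2 + a*(-5)))² = ((-16 + (16/7)*6) + (-2 - 12*(-5)))² = ((-16 + 96/7) + (-2 + 60))² = (-16/7 + 58)² = (390/7)² = 152100/49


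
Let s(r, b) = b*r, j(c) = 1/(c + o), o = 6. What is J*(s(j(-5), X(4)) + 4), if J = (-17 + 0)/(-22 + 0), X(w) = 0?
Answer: 34/11 ≈ 3.0909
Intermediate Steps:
j(c) = 1/(6 + c) (j(c) = 1/(c + 6) = 1/(6 + c))
J = 17/22 (J = -17/(-22) = -17*(-1/22) = 17/22 ≈ 0.77273)
J*(s(j(-5), X(4)) + 4) = 17*(0/(6 - 5) + 4)/22 = 17*(0/1 + 4)/22 = 17*(0*1 + 4)/22 = 17*(0 + 4)/22 = (17/22)*4 = 34/11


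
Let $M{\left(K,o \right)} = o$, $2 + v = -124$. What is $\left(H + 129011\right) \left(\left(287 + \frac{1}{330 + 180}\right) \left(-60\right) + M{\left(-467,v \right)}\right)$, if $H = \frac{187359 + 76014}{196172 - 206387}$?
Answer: $- \frac{129511479298976}{57885} \approx -2.2374 \cdot 10^{9}$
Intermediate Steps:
$v = -126$ ($v = -2 - 124 = -126$)
$H = - \frac{87791}{3405}$ ($H = \frac{263373}{-10215} = 263373 \left(- \frac{1}{10215}\right) = - \frac{87791}{3405} \approx -25.783$)
$\left(H + 129011\right) \left(\left(287 + \frac{1}{330 + 180}\right) \left(-60\right) + M{\left(-467,v \right)}\right) = \left(- \frac{87791}{3405} + 129011\right) \left(\left(287 + \frac{1}{330 + 180}\right) \left(-60\right) - 126\right) = \frac{439194664 \left(\left(287 + \frac{1}{510}\right) \left(-60\right) - 126\right)}{3405} = \frac{439194664 \left(\frac{146371}{510} \left(-60\right) - 126\right)}{3405} = \frac{439194664 \left(- \frac{292742}{17} - 126\right)}{3405} = \frac{439194664}{3405} \left(- \frac{294884}{17}\right) = - \frac{129511479298976}{57885}$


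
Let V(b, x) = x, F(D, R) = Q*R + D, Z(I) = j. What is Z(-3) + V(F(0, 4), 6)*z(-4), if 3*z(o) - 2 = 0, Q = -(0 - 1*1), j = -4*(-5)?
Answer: 24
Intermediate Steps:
j = 20
Z(I) = 20
Q = 1 (Q = -(0 - 1) = -1*(-1) = 1)
z(o) = 2/3 (z(o) = 2/3 + (1/3)*0 = 2/3 + 0 = 2/3)
F(D, R) = D + R (F(D, R) = 1*R + D = R + D = D + R)
Z(-3) + V(F(0, 4), 6)*z(-4) = 20 + 6*(2/3) = 20 + 4 = 24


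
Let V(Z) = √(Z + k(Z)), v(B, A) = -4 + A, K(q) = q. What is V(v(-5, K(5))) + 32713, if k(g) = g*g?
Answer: 32713 + √2 ≈ 32714.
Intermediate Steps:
k(g) = g²
V(Z) = √(Z + Z²)
V(v(-5, K(5))) + 32713 = √((-4 + 5)*(1 + (-4 + 5))) + 32713 = √(1*(1 + 1)) + 32713 = √(1*2) + 32713 = √2 + 32713 = 32713 + √2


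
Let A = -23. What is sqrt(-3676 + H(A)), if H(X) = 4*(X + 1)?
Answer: 2*I*sqrt(941) ≈ 61.351*I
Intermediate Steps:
H(X) = 4 + 4*X (H(X) = 4*(1 + X) = 4 + 4*X)
sqrt(-3676 + H(A)) = sqrt(-3676 + (4 + 4*(-23))) = sqrt(-3676 + (4 - 92)) = sqrt(-3676 - 88) = sqrt(-3764) = 2*I*sqrt(941)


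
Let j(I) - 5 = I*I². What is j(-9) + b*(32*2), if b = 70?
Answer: 3756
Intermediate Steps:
j(I) = 5 + I³ (j(I) = 5 + I*I² = 5 + I³)
j(-9) + b*(32*2) = (5 + (-9)³) + 70*(32*2) = (5 - 729) + 70*64 = -724 + 4480 = 3756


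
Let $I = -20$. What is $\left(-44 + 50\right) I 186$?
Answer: $-22320$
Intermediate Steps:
$\left(-44 + 50\right) I 186 = \left(-44 + 50\right) \left(-20\right) 186 = 6 \left(-20\right) 186 = \left(-120\right) 186 = -22320$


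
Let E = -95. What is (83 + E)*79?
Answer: -948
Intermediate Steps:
(83 + E)*79 = (83 - 95)*79 = -12*79 = -948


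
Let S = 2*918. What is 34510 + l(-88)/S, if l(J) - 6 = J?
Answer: 31680139/918 ≈ 34510.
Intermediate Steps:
S = 1836
l(J) = 6 + J
34510 + l(-88)/S = 34510 + (6 - 88)/1836 = 34510 - 82*1/1836 = 34510 - 41/918 = 31680139/918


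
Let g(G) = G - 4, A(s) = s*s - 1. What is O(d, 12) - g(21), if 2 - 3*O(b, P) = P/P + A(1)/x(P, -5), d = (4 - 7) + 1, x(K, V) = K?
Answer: -50/3 ≈ -16.667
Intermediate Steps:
A(s) = -1 + s² (A(s) = s² - 1 = -1 + s²)
d = -2 (d = -3 + 1 = -2)
g(G) = -4 + G
O(b, P) = ⅓ (O(b, P) = ⅔ - (P/P + (-1 + 1²)/P)/3 = ⅔ - (1 + (-1 + 1)/P)/3 = ⅔ - (1 + 0/P)/3 = ⅔ - (1 + 0)/3 = ⅔ - ⅓*1 = ⅔ - ⅓ = ⅓)
O(d, 12) - g(21) = ⅓ - (-4 + 21) = ⅓ - 1*17 = ⅓ - 17 = -50/3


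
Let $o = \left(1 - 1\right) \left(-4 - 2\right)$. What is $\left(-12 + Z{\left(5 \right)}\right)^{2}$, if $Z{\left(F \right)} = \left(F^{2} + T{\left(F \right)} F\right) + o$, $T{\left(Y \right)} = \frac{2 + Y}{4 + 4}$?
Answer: $\frac{19321}{64} \approx 301.89$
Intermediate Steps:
$T{\left(Y \right)} = \frac{1}{4} + \frac{Y}{8}$ ($T{\left(Y \right)} = \frac{2 + Y}{8} = \left(2 + Y\right) \frac{1}{8} = \frac{1}{4} + \frac{Y}{8}$)
$o = 0$ ($o = 0 \left(-6\right) = 0$)
$Z{\left(F \right)} = F^{2} + F \left(\frac{1}{4} + \frac{F}{8}\right)$ ($Z{\left(F \right)} = \left(F^{2} + \left(\frac{1}{4} + \frac{F}{8}\right) F\right) + 0 = \left(F^{2} + F \left(\frac{1}{4} + \frac{F}{8}\right)\right) + 0 = F^{2} + F \left(\frac{1}{4} + \frac{F}{8}\right)$)
$\left(-12 + Z{\left(5 \right)}\right)^{2} = \left(-12 + \frac{1}{8} \cdot 5 \left(2 + 9 \cdot 5\right)\right)^{2} = \left(-12 + \frac{1}{8} \cdot 5 \left(2 + 45\right)\right)^{2} = \left(-12 + \frac{1}{8} \cdot 5 \cdot 47\right)^{2} = \left(-12 + \frac{235}{8}\right)^{2} = \left(\frac{139}{8}\right)^{2} = \frac{19321}{64}$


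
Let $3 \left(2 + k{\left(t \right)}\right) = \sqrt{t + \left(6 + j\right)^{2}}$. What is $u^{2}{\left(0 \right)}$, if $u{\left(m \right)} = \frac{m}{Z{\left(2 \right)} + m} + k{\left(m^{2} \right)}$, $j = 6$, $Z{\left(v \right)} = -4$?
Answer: $4$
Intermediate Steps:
$k{\left(t \right)} = -2 + \frac{\sqrt{144 + t}}{3}$ ($k{\left(t \right)} = -2 + \frac{\sqrt{t + \left(6 + 6\right)^{2}}}{3} = -2 + \frac{\sqrt{t + 12^{2}}}{3} = -2 + \frac{\sqrt{t + 144}}{3} = -2 + \frac{\sqrt{144 + t}}{3}$)
$u{\left(m \right)} = -2 + \frac{\sqrt{144 + m^{2}}}{3} + \frac{m}{-4 + m}$ ($u{\left(m \right)} = \frac{m}{-4 + m} + \left(-2 + \frac{\sqrt{144 + m^{2}}}{3}\right) = -2 + \frac{\sqrt{144 + m^{2}}}{3} + \frac{m}{-4 + m}$)
$u^{2}{\left(0 \right)} = \left(\frac{24 - 4 \sqrt{144 + 0^{2}} - 0 + 0 \sqrt{144 + 0^{2}}}{3 \left(-4 + 0\right)}\right)^{2} = \left(\frac{24 - 4 \sqrt{144 + 0} + 0 + 0 \sqrt{144 + 0}}{3 \left(-4\right)}\right)^{2} = \left(\frac{1}{3} \left(- \frac{1}{4}\right) \left(24 - 4 \sqrt{144} + 0 + 0 \sqrt{144}\right)\right)^{2} = \left(\frac{1}{3} \left(- \frac{1}{4}\right) \left(24 - 48 + 0 + 0 \cdot 12\right)\right)^{2} = \left(\frac{1}{3} \left(- \frac{1}{4}\right) \left(24 - 48 + 0 + 0\right)\right)^{2} = \left(\frac{1}{3} \left(- \frac{1}{4}\right) \left(-24\right)\right)^{2} = 2^{2} = 4$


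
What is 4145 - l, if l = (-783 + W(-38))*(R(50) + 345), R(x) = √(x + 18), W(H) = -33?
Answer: 285665 + 1632*√17 ≈ 2.9239e+5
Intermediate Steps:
R(x) = √(18 + x)
l = -281520 - 1632*√17 (l = (-783 - 33)*(√(18 + 50) + 345) = -816*(√68 + 345) = -816*(2*√17 + 345) = -816*(345 + 2*√17) = -281520 - 1632*√17 ≈ -2.8825e+5)
4145 - l = 4145 - (-281520 - 1632*√17) = 4145 + (281520 + 1632*√17) = 285665 + 1632*√17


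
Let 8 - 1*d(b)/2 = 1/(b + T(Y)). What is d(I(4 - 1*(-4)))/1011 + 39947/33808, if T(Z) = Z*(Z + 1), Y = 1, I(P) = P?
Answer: 204602917/170899440 ≈ 1.1972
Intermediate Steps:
T(Z) = Z*(1 + Z)
d(b) = 16 - 2/(2 + b) (d(b) = 16 - 2/(b + 1*(1 + 1)) = 16 - 2/(b + 1*2) = 16 - 2/(b + 2) = 16 - 2/(2 + b))
d(I(4 - 1*(-4)))/1011 + 39947/33808 = (2*(15 + 8*(4 - 1*(-4)))/(2 + (4 - 1*(-4))))/1011 + 39947/33808 = (2*(15 + 8*(4 + 4))/(2 + (4 + 4)))*(1/1011) + 39947*(1/33808) = (2*(15 + 8*8)/(2 + 8))*(1/1011) + 39947/33808 = (2*(15 + 64)/10)*(1/1011) + 39947/33808 = (2*(1/10)*79)*(1/1011) + 39947/33808 = (79/5)*(1/1011) + 39947/33808 = 79/5055 + 39947/33808 = 204602917/170899440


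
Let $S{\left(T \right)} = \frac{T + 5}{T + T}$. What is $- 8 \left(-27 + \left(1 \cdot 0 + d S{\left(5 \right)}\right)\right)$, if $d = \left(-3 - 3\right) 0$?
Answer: $216$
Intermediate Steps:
$S{\left(T \right)} = \frac{5 + T}{2 T}$
$d = 0$ ($d = \left(-6\right) 0 = 0$)
$- 8 \left(-27 + \left(1 \cdot 0 + d S{\left(5 \right)}\right)\right) = - 8 \left(-27 + \left(1 \cdot 0 + 0 \frac{5 + 5}{2 \cdot 5}\right)\right) = - 8 \left(-27 + \left(0 + 0 \cdot \frac{1}{2} \cdot \frac{1}{5} \cdot 10\right)\right) = - 8 \left(-27 + \left(0 + 0 \cdot 1\right)\right) = - 8 \left(-27 + \left(0 + 0\right)\right) = - 8 \left(-27 + 0\right) = \left(-8\right) \left(-27\right) = 216$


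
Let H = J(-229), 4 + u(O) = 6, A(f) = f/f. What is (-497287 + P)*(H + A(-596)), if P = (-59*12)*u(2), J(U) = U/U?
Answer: -997406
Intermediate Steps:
A(f) = 1
u(O) = 2 (u(O) = -4 + 6 = 2)
J(U) = 1
P = -1416 (P = -59*12*2 = -708*2 = -1416)
H = 1
(-497287 + P)*(H + A(-596)) = (-497287 - 1416)*(1 + 1) = -498703*2 = -997406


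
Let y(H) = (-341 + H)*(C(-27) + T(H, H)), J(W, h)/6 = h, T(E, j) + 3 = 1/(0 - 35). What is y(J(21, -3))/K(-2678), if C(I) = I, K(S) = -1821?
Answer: -377309/63735 ≈ -5.9200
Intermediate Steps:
T(E, j) = -106/35 (T(E, j) = -3 + 1/(0 - 35) = -3 + 1/(-35) = -3 - 1/35 = -106/35)
J(W, h) = 6*h
y(H) = 358391/35 - 1051*H/35 (y(H) = (-341 + H)*(-27 - 106/35) = (-341 + H)*(-1051/35) = 358391/35 - 1051*H/35)
y(J(21, -3))/K(-2678) = (358391/35 - 6306*(-3)/35)/(-1821) = (358391/35 - 1051/35*(-18))*(-1/1821) = (358391/35 + 18918/35)*(-1/1821) = (377309/35)*(-1/1821) = -377309/63735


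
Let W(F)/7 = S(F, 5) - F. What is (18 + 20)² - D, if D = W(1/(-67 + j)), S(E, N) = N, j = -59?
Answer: 25361/18 ≈ 1408.9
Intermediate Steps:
W(F) = 35 - 7*F (W(F) = 7*(5 - F) = 35 - 7*F)
D = 631/18 (D = 35 - 7/(-67 - 59) = 35 - 7/(-126) = 35 - 7*(-1/126) = 35 + 1/18 = 631/18 ≈ 35.056)
(18 + 20)² - D = (18 + 20)² - 1*631/18 = 38² - 631/18 = 1444 - 631/18 = 25361/18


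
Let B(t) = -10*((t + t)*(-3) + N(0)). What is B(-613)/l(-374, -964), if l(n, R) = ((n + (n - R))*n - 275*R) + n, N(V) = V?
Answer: -6130/30657 ≈ -0.19995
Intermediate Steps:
B(t) = 60*t (B(t) = -10*((t + t)*(-3) + 0) = -10*((2*t)*(-3) + 0) = -10*(-6*t + 0) = -(-60)*t = 60*t)
l(n, R) = n - 275*R + n*(-R + 2*n) (l(n, R) = ((-R + 2*n)*n - 275*R) + n = (n*(-R + 2*n) - 275*R) + n = (-275*R + n*(-R + 2*n)) + n = n - 275*R + n*(-R + 2*n))
B(-613)/l(-374, -964) = (60*(-613))/(-374 - 275*(-964) + 2*(-374)**2 - 1*(-964)*(-374)) = -36780/(-374 + 265100 + 2*139876 - 360536) = -36780/(-374 + 265100 + 279752 - 360536) = -36780/183942 = -36780*1/183942 = -6130/30657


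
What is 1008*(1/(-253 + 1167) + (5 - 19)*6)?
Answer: -38694600/457 ≈ -84671.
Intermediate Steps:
1008*(1/(-253 + 1167) + (5 - 19)*6) = 1008*(1/914 - 14*6) = 1008*(1/914 - 84) = 1008*(-76775/914) = -38694600/457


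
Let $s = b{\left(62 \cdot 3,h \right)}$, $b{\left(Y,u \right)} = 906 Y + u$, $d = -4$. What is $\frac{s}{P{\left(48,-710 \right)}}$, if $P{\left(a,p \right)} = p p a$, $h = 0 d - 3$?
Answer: $\frac{56171}{8065600} \approx 0.0069643$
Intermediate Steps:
$h = -3$ ($h = 0 \left(-4\right) - 3 = 0 - 3 = -3$)
$b{\left(Y,u \right)} = u + 906 Y$
$P{\left(a,p \right)} = a p^{2}$ ($P{\left(a,p \right)} = p^{2} a = a p^{2}$)
$s = 168513$ ($s = -3 + 906 \cdot 62 \cdot 3 = -3 + 906 \cdot 186 = -3 + 168516 = 168513$)
$\frac{s}{P{\left(48,-710 \right)}} = \frac{168513}{48 \left(-710\right)^{2}} = \frac{168513}{48 \cdot 504100} = \frac{168513}{24196800} = 168513 \cdot \frac{1}{24196800} = \frac{56171}{8065600}$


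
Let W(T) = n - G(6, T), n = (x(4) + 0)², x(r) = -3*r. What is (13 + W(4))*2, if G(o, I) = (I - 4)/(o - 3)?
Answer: 314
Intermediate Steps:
G(o, I) = (-4 + I)/(-3 + o)
n = 144 (n = (-3*4 + 0)² = (-12 + 0)² = (-12)² = 144)
W(T) = 436/3 - T/3 (W(T) = 144 - (-4 + T)/(-3 + 6) = 144 - (-4 + T)/3 = 144 - (-4/3 + T/3) = 144 + (4/3 - T/3) = 436/3 - T/3)
(13 + W(4))*2 = (13 + (436/3 - ⅓*4))*2 = (13 + (436/3 - 4/3))*2 = (13 + 144)*2 = 157*2 = 314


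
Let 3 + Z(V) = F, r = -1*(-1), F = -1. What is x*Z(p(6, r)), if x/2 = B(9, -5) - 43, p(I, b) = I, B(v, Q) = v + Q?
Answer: 312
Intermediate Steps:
r = 1
B(v, Q) = Q + v
Z(V) = -4 (Z(V) = -3 - 1 = -4)
x = -78 (x = 2*((-5 + 9) - 43) = 2*(4 - 43) = 2*(-39) = -78)
x*Z(p(6, r)) = -78*(-4) = 312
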